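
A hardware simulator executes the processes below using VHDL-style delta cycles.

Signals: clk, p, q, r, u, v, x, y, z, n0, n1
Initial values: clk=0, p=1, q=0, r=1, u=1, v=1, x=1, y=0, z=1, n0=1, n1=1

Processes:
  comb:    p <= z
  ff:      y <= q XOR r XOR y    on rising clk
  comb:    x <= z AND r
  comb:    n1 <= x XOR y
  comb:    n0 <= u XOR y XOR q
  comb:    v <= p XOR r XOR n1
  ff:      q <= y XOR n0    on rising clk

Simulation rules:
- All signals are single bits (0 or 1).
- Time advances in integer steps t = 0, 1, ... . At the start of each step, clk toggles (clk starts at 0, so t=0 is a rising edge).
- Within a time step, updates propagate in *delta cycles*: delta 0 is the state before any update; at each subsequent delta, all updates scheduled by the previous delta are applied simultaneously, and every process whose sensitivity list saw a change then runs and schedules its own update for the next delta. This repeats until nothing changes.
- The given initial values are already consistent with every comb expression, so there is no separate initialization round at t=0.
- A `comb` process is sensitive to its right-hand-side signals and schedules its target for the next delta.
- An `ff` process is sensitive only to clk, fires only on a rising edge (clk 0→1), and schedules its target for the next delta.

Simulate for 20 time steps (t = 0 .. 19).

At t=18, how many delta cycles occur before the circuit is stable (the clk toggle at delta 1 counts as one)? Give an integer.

3

[bits: z,n0,u,x,p,r,n1,q,y,v,clk]
t=0: Δ0=11111110010 Δ1=11111110011 Δ2=11111111111 Δ3=11111101111 Δ4=11111101101 | 4Δ
t=1: Δ0=11111101101 Δ1=11111101100 | 1Δ
t=2: Δ0=11111101100 Δ1=11111101101 Δ2=11111100101 Δ3=10111100101 | 3Δ
t=3: Δ0=10111100101 Δ1=10111100100 | 1Δ
t=4: Δ0=10111100100 Δ1=10111100101 Δ2=10111101001 Δ3=10111111001 Δ4=10111111011 | 4Δ
t=5: Δ0=10111111011 Δ1=10111111010 | 1Δ
t=6: Δ0=10111111010 Δ1=10111111011 Δ2=10111110011 Δ3=11111110011 | 3Δ
t=7: Δ0=11111110011 Δ1=11111110010 | 1Δ
t=8: Δ0=11111110010 Δ1=11111110011 Δ2=11111111111 Δ3=11111101111 Δ4=11111101101 | 4Δ
t=9: Δ0=11111101101 Δ1=11111101100 | 1Δ
t=10: Δ0=11111101100 Δ1=11111101101 Δ2=11111100101 Δ3=10111100101 | 3Δ
t=11: Δ0=10111100101 Δ1=10111100100 | 1Δ
t=12: Δ0=10111100100 Δ1=10111100101 Δ2=10111101001 Δ3=10111111001 Δ4=10111111011 | 4Δ
t=13: Δ0=10111111011 Δ1=10111111010 | 1Δ
t=14: Δ0=10111111010 Δ1=10111111011 Δ2=10111110011 Δ3=11111110011 | 3Δ
t=15: Δ0=11111110011 Δ1=11111110010 | 1Δ
t=16: Δ0=11111110010 Δ1=11111110011 Δ2=11111111111 Δ3=11111101111 Δ4=11111101101 | 4Δ
t=17: Δ0=11111101101 Δ1=11111101100 | 1Δ
t=18: Δ0=11111101100 Δ1=11111101101 Δ2=11111100101 Δ3=10111100101 | 3Δ
t=19: Δ0=10111100101 Δ1=10111100100 | 1Δ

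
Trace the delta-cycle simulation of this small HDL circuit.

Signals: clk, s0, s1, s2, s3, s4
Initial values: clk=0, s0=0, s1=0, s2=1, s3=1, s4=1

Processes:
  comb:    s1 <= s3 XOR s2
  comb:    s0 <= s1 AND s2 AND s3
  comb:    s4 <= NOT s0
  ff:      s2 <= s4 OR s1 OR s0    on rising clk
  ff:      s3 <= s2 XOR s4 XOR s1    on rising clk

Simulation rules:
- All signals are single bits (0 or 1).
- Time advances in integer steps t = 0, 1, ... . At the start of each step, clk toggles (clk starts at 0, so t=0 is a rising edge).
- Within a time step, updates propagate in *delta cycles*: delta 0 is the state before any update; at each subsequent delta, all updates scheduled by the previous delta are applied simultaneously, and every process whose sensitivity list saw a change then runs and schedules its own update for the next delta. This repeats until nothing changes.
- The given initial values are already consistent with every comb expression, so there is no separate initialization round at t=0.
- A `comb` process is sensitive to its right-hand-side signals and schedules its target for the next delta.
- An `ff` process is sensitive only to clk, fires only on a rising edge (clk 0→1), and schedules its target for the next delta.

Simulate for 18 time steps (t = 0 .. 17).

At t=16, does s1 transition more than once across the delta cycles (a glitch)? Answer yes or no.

[bits: s0,s4,clk,s1,s3,s2]
t=0: Δ0=010011 Δ1=011011 Δ2=011001 Δ3=011101 | 3Δ
t=1: Δ0=011101 Δ1=010101 | 1Δ
t=2: Δ0=010101 Δ1=011101 Δ2=011111 Δ3=111011 Δ4=001011 Δ5=011011 | 5Δ
t=3: Δ0=011011 Δ1=010011 | 1Δ
t=4: Δ0=010011 Δ1=011011 Δ2=011001 Δ3=011101 | 3Δ
t=5: Δ0=011101 Δ1=010101 | 1Δ
t=6: Δ0=010101 Δ1=011101 Δ2=011111 Δ3=111011 Δ4=001011 Δ5=011011 | 5Δ
t=7: Δ0=011011 Δ1=010011 | 1Δ
t=8: Δ0=010011 Δ1=011011 Δ2=011001 Δ3=011101 | 3Δ
t=9: Δ0=011101 Δ1=010101 | 1Δ
t=10: Δ0=010101 Δ1=011101 Δ2=011111 Δ3=111011 Δ4=001011 Δ5=011011 | 5Δ
t=11: Δ0=011011 Δ1=010011 | 1Δ
t=12: Δ0=010011 Δ1=011011 Δ2=011001 Δ3=011101 | 3Δ
t=13: Δ0=011101 Δ1=010101 | 1Δ
t=14: Δ0=010101 Δ1=011101 Δ2=011111 Δ3=111011 Δ4=001011 Δ5=011011 | 5Δ
t=15: Δ0=011011 Δ1=010011 | 1Δ
t=16: Δ0=010011 Δ1=011011 Δ2=011001 Δ3=011101 | 3Δ
t=17: Δ0=011101 Δ1=010101 | 1Δ

no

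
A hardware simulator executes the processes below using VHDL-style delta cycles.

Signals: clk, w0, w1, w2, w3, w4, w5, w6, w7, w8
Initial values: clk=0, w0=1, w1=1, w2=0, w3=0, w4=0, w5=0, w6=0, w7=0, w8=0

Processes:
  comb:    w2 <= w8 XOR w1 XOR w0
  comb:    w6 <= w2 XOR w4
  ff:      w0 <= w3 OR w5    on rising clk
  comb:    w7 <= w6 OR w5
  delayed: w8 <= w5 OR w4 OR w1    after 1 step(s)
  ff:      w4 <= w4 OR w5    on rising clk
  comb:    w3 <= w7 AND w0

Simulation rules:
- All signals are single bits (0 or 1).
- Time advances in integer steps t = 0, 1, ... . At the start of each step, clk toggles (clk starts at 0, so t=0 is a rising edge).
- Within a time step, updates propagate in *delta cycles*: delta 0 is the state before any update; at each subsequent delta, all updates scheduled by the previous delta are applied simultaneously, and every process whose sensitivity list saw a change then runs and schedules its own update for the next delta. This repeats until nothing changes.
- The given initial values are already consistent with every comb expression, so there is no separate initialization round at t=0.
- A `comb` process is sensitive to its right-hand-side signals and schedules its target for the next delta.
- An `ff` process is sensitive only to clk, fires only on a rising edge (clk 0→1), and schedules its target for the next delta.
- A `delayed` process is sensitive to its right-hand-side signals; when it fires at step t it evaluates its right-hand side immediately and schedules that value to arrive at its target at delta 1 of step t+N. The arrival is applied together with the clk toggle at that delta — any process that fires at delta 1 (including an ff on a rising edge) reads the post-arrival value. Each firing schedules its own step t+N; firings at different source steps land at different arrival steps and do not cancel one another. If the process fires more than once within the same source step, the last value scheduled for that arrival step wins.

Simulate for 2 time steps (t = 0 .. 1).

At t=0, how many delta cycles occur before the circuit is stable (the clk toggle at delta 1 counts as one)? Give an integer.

[bits: w7,clk,w6,w5,w1,w2,w3,w0,w4,w8]
t=0: Δ0=0000100100 Δ1=0100100100 Δ2=0100100000 Δ3=0100110000 Δ4=0110110000 Δ5=1110110000 | 5Δ
t=1: Δ0=1110110000 Δ1=1010110000 | 1Δ

5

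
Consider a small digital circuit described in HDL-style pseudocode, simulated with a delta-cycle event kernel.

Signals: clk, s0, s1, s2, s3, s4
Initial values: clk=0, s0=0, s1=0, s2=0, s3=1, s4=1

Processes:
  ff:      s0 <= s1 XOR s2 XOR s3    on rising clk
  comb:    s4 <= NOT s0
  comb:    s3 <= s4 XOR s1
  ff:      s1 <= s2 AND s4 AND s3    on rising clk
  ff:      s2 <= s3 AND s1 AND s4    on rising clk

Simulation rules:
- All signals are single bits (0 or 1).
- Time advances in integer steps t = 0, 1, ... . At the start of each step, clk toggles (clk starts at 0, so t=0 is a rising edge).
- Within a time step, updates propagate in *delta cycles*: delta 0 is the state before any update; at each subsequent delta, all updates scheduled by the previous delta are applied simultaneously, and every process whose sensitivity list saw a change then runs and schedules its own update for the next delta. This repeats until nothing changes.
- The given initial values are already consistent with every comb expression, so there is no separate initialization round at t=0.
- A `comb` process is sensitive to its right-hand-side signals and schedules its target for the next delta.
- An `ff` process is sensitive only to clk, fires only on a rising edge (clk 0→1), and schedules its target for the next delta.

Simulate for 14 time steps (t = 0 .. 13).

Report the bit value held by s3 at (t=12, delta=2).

t=0 Δ0: clk=0 s0=0 s2=0 s1=0 s4=1 s3=1
  Δ1: clk:0→1
  Δ2: s0:0→1
  Δ3: s4:1→0
  Δ4: s3:1→0
  (4Δ to stable)
t=1 Δ0: clk=1 s0=1 s2=0 s1=0 s4=0 s3=0
  Δ1: clk:1→0
  (1Δ to stable)
t=2 Δ0: clk=0 s0=1 s2=0 s1=0 s4=0 s3=0
  Δ1: clk:0→1
  Δ2: s0:1→0
  Δ3: s4:0→1
  Δ4: s3:0→1
  (4Δ to stable)
t=3 Δ0: clk=1 s0=0 s2=0 s1=0 s4=1 s3=1
  Δ1: clk:1→0
  (1Δ to stable)
t=4 Δ0: clk=0 s0=0 s2=0 s1=0 s4=1 s3=1
  Δ1: clk:0→1
  Δ2: s0:0→1
  Δ3: s4:1→0
  Δ4: s3:1→0
  (4Δ to stable)
t=5 Δ0: clk=1 s0=1 s2=0 s1=0 s4=0 s3=0
  Δ1: clk:1→0
  (1Δ to stable)
t=6 Δ0: clk=0 s0=1 s2=0 s1=0 s4=0 s3=0
  Δ1: clk:0→1
  Δ2: s0:1→0
  Δ3: s4:0→1
  Δ4: s3:0→1
  (4Δ to stable)
t=7 Δ0: clk=1 s0=0 s2=0 s1=0 s4=1 s3=1
  Δ1: clk:1→0
  (1Δ to stable)
t=8 Δ0: clk=0 s0=0 s2=0 s1=0 s4=1 s3=1
  Δ1: clk:0→1
  Δ2: s0:0→1
  Δ3: s4:1→0
  Δ4: s3:1→0
  (4Δ to stable)
t=9 Δ0: clk=1 s0=1 s2=0 s1=0 s4=0 s3=0
  Δ1: clk:1→0
  (1Δ to stable)
t=10 Δ0: clk=0 s0=1 s2=0 s1=0 s4=0 s3=0
  Δ1: clk:0→1
  Δ2: s0:1→0
  Δ3: s4:0→1
  Δ4: s3:0→1
  (4Δ to stable)
t=11 Δ0: clk=1 s0=0 s2=0 s1=0 s4=1 s3=1
  Δ1: clk:1→0
  (1Δ to stable)
t=12 Δ0: clk=0 s0=0 s2=0 s1=0 s4=1 s3=1
  Δ1: clk:0→1
  Δ2: s0:0→1
  Δ3: s4:1→0
  Δ4: s3:1→0
  (4Δ to stable)
t=13 Δ0: clk=1 s0=1 s2=0 s1=0 s4=0 s3=0
  Δ1: clk:1→0
  (1Δ to stable)

1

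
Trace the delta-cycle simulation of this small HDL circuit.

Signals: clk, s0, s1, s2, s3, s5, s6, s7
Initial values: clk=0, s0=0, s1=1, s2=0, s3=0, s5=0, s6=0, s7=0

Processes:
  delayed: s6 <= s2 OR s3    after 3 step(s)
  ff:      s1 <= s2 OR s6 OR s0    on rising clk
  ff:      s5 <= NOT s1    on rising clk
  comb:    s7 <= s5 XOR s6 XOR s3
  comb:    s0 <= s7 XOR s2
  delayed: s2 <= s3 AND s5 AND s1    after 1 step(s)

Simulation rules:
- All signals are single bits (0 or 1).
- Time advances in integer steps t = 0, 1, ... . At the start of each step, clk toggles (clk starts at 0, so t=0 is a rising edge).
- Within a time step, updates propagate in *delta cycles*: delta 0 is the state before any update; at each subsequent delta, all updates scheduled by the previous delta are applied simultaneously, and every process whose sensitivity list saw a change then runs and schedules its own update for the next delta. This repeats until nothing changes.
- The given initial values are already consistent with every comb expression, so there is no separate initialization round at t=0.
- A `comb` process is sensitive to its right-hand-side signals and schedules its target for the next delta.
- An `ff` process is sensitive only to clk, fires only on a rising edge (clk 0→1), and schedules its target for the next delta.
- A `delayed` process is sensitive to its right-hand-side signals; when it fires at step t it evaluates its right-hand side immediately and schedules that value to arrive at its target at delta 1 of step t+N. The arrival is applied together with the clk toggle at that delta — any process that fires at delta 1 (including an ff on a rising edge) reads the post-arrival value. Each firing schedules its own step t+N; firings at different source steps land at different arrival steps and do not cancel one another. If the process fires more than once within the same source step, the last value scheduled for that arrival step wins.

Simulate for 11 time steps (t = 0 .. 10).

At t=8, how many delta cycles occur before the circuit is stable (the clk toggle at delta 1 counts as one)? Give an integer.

2

t=0 Δ0: s2=0 s7=0 s5=0 s6=0 s0=0 clk=0 s1=1 s3=0
  Δ1: clk:0→1
  Δ2: s1:1→0
  (2Δ to stable)
t=1 Δ0: s2=0 s7=0 s5=0 s6=0 s0=0 clk=1 s1=0 s3=0
  Δ1: clk:1→0
  (1Δ to stable)
t=2 Δ0: s2=0 s7=0 s5=0 s6=0 s0=0 clk=0 s1=0 s3=0
  Δ1: clk:0→1
  Δ2: s5:0→1
  Δ3: s7:0→1
  Δ4: s0:0→1
  (4Δ to stable)
t=3 Δ0: s2=0 s7=1 s5=1 s6=0 s0=1 clk=1 s1=0 s3=0
  Δ1: clk:1→0
  (1Δ to stable)
t=4 Δ0: s2=0 s7=1 s5=1 s6=0 s0=1 clk=0 s1=0 s3=0
  Δ1: clk:0→1
  Δ2: s1:0→1
  (2Δ to stable)
t=5 Δ0: s2=0 s7=1 s5=1 s6=0 s0=1 clk=1 s1=1 s3=0
  Δ1: clk:1→0
  (1Δ to stable)
t=6 Δ0: s2=0 s7=1 s5=1 s6=0 s0=1 clk=0 s1=1 s3=0
  Δ1: clk:0→1
  Δ2: s5:1→0
  Δ3: s7:1→0
  Δ4: s0:1→0
  (4Δ to stable)
t=7 Δ0: s2=0 s7=0 s5=0 s6=0 s0=0 clk=1 s1=1 s3=0
  Δ1: clk:1→0
  (1Δ to stable)
t=8 Δ0: s2=0 s7=0 s5=0 s6=0 s0=0 clk=0 s1=1 s3=0
  Δ1: clk:0→1
  Δ2: s1:1→0
  (2Δ to stable)
t=9 Δ0: s2=0 s7=0 s5=0 s6=0 s0=0 clk=1 s1=0 s3=0
  Δ1: clk:1→0
  (1Δ to stable)
t=10 Δ0: s2=0 s7=0 s5=0 s6=0 s0=0 clk=0 s1=0 s3=0
  Δ1: clk:0→1
  Δ2: s5:0→1
  Δ3: s7:0→1
  Δ4: s0:0→1
  (4Δ to stable)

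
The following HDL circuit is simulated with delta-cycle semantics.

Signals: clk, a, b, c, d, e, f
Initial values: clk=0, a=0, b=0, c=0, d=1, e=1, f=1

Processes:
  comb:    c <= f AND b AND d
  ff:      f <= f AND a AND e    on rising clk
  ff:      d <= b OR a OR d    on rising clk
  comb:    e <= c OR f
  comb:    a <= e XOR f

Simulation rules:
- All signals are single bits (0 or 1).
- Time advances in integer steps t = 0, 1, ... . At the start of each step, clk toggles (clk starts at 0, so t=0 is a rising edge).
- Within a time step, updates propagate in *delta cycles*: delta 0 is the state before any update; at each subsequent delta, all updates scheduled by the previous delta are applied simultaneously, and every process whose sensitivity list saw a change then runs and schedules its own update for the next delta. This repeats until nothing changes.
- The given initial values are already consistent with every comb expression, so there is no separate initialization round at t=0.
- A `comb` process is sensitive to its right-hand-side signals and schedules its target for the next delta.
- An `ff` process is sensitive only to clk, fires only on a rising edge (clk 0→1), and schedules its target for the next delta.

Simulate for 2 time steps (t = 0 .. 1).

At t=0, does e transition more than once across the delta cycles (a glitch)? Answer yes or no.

[bits: c,a,d,e,clk,b,f]
t=0: Δ0=0011001 Δ1=0011101 Δ2=0011100 Δ3=0110100 Δ4=0010100 | 4Δ
t=1: Δ0=0010100 Δ1=0010000 | 1Δ

no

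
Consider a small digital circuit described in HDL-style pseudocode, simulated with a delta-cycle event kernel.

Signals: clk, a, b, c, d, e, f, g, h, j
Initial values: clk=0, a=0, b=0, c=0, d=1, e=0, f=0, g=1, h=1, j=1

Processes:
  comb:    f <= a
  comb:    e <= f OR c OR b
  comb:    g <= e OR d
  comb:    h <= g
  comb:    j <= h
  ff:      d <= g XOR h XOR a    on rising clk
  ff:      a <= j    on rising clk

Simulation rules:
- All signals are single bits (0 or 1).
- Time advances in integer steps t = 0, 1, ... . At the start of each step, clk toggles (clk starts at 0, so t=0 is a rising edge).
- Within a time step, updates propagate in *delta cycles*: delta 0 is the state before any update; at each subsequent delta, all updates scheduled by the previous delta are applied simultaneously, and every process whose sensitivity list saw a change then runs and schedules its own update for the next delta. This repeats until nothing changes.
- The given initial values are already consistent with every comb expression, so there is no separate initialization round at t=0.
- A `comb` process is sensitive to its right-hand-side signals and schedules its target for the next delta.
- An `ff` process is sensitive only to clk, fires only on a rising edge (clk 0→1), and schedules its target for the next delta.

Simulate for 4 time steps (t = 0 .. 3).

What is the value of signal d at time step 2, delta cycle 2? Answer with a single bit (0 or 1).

1

[bits: h,c,b,clk,a,f,d,j,g,e]
t=0: Δ0=1000001110 Δ1=1001001110 Δ2=1001100110 Δ3=1001110100 Δ4=0001110101 Δ5=0001110011 Δ6=1001110011 Δ7=1001110111 | 7Δ
t=1: Δ0=1001110111 Δ1=1000110111 | 1Δ
t=2: Δ0=1000110111 Δ1=1001110111 Δ2=1001111111 | 2Δ
t=3: Δ0=1001111111 Δ1=1000111111 | 1Δ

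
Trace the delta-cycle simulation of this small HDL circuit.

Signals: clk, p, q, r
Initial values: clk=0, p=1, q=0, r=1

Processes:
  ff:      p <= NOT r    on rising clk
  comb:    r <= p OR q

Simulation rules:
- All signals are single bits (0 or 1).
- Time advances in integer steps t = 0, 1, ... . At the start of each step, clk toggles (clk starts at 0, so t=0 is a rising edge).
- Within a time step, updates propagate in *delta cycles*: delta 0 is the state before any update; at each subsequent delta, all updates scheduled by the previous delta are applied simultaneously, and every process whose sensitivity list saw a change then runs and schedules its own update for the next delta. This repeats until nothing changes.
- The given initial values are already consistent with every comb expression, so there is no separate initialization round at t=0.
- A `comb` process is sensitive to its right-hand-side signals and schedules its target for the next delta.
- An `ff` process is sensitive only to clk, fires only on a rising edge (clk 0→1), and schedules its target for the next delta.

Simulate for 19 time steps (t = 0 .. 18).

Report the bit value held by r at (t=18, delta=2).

0

t0.Δ0 r=1 clk=0 p=1 q=0
t0.Δ1 r=1 clk=1 p=1 q=0
t0.Δ2 r=1 clk=1 p=0 q=0
t0.Δ3 r=0 clk=1 p=0 q=0
t1.Δ0 r=0 clk=1 p=0 q=0
t1.Δ1 r=0 clk=0 p=0 q=0
t2.Δ0 r=0 clk=0 p=0 q=0
t2.Δ1 r=0 clk=1 p=0 q=0
t2.Δ2 r=0 clk=1 p=1 q=0
t2.Δ3 r=1 clk=1 p=1 q=0
t3.Δ0 r=1 clk=1 p=1 q=0
t3.Δ1 r=1 clk=0 p=1 q=0
t4.Δ0 r=1 clk=0 p=1 q=0
t4.Δ1 r=1 clk=1 p=1 q=0
t4.Δ2 r=1 clk=1 p=0 q=0
t4.Δ3 r=0 clk=1 p=0 q=0
t5.Δ0 r=0 clk=1 p=0 q=0
t5.Δ1 r=0 clk=0 p=0 q=0
t6.Δ0 r=0 clk=0 p=0 q=0
t6.Δ1 r=0 clk=1 p=0 q=0
t6.Δ2 r=0 clk=1 p=1 q=0
t6.Δ3 r=1 clk=1 p=1 q=0
t7.Δ0 r=1 clk=1 p=1 q=0
t7.Δ1 r=1 clk=0 p=1 q=0
t8.Δ0 r=1 clk=0 p=1 q=0
t8.Δ1 r=1 clk=1 p=1 q=0
t8.Δ2 r=1 clk=1 p=0 q=0
t8.Δ3 r=0 clk=1 p=0 q=0
t9.Δ0 r=0 clk=1 p=0 q=0
t9.Δ1 r=0 clk=0 p=0 q=0
t10.Δ0 r=0 clk=0 p=0 q=0
t10.Δ1 r=0 clk=1 p=0 q=0
t10.Δ2 r=0 clk=1 p=1 q=0
t10.Δ3 r=1 clk=1 p=1 q=0
t11.Δ0 r=1 clk=1 p=1 q=0
t11.Δ1 r=1 clk=0 p=1 q=0
t12.Δ0 r=1 clk=0 p=1 q=0
t12.Δ1 r=1 clk=1 p=1 q=0
t12.Δ2 r=1 clk=1 p=0 q=0
t12.Δ3 r=0 clk=1 p=0 q=0
t13.Δ0 r=0 clk=1 p=0 q=0
t13.Δ1 r=0 clk=0 p=0 q=0
t14.Δ0 r=0 clk=0 p=0 q=0
t14.Δ1 r=0 clk=1 p=0 q=0
t14.Δ2 r=0 clk=1 p=1 q=0
t14.Δ3 r=1 clk=1 p=1 q=0
t15.Δ0 r=1 clk=1 p=1 q=0
t15.Δ1 r=1 clk=0 p=1 q=0
t16.Δ0 r=1 clk=0 p=1 q=0
t16.Δ1 r=1 clk=1 p=1 q=0
t16.Δ2 r=1 clk=1 p=0 q=0
t16.Δ3 r=0 clk=1 p=0 q=0
t17.Δ0 r=0 clk=1 p=0 q=0
t17.Δ1 r=0 clk=0 p=0 q=0
t18.Δ0 r=0 clk=0 p=0 q=0
t18.Δ1 r=0 clk=1 p=0 q=0
t18.Δ2 r=0 clk=1 p=1 q=0
t18.Δ3 r=1 clk=1 p=1 q=0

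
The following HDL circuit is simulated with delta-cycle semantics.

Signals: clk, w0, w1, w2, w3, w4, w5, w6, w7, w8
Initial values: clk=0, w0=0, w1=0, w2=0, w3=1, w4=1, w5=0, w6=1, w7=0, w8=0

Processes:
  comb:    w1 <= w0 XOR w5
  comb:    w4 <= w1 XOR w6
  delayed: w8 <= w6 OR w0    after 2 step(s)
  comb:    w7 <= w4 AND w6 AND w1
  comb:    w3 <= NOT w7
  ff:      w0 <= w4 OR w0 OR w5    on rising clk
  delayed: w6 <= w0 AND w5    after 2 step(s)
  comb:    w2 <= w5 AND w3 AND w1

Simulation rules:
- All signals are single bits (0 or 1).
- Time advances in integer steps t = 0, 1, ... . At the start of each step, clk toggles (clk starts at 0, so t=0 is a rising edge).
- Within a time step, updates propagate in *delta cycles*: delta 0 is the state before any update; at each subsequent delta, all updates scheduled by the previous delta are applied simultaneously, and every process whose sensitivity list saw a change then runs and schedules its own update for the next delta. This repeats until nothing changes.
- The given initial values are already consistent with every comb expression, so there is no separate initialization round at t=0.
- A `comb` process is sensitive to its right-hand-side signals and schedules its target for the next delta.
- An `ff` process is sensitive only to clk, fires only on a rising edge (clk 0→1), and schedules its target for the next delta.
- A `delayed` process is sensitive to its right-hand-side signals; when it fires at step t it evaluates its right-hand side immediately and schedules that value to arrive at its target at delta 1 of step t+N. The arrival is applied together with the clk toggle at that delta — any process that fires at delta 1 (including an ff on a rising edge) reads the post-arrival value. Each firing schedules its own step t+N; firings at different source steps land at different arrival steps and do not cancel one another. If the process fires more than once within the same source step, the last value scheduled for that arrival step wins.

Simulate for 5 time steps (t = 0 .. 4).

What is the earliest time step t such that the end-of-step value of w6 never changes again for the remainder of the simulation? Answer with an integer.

2

t=0 Δ0: w1=0 w0=0 clk=0 w4=1 w7=0 w5=0 w2=0 w6=1 w8=0 w3=1
  Δ1: clk:0→1
  Δ2: w0:0→1
  Δ3: w1:0→1
  Δ4: w4:1→0, w7:0→1
  Δ5: w7:1→0, w3:1→0
  Δ6: w3:0→1
  (6Δ to stable)
t=1 Δ0: w1=1 w0=1 clk=1 w4=0 w7=0 w5=0 w2=0 w6=1 w8=0 w3=1
  Δ1: clk:1→0
  (1Δ to stable)
t=2 Δ0: w1=1 w0=1 clk=0 w4=0 w7=0 w5=0 w2=0 w6=1 w8=0 w3=1
  Δ1: clk:0→1, w6:1→0, w8:0→1
  Δ2: w4:0→1
  (2Δ to stable)
t=3 Δ0: w1=1 w0=1 clk=1 w4=1 w7=0 w5=0 w2=0 w6=0 w8=1 w3=1
  Δ1: clk:1→0
  (1Δ to stable)
t=4 Δ0: w1=1 w0=1 clk=0 w4=1 w7=0 w5=0 w2=0 w6=0 w8=1 w3=1
  Δ1: clk:0→1
  (1Δ to stable)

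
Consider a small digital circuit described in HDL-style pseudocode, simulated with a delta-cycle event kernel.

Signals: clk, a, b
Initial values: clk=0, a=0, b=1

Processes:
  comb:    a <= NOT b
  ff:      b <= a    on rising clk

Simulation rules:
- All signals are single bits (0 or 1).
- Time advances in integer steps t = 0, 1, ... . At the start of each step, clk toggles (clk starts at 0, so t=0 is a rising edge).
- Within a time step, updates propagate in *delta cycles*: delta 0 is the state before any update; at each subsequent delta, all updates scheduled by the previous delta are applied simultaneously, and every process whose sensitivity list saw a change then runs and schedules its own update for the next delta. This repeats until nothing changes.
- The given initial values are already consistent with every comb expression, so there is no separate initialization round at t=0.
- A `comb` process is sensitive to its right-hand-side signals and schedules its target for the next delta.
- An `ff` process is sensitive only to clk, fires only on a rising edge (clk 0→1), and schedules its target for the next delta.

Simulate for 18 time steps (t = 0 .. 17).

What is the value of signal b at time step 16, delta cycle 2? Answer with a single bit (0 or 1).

0

t0.Δ0 a=0 b=1 clk=0
t0.Δ1 a=0 b=1 clk=1
t0.Δ2 a=0 b=0 clk=1
t0.Δ3 a=1 b=0 clk=1
t1.Δ0 a=1 b=0 clk=1
t1.Δ1 a=1 b=0 clk=0
t2.Δ0 a=1 b=0 clk=0
t2.Δ1 a=1 b=0 clk=1
t2.Δ2 a=1 b=1 clk=1
t2.Δ3 a=0 b=1 clk=1
t3.Δ0 a=0 b=1 clk=1
t3.Δ1 a=0 b=1 clk=0
t4.Δ0 a=0 b=1 clk=0
t4.Δ1 a=0 b=1 clk=1
t4.Δ2 a=0 b=0 clk=1
t4.Δ3 a=1 b=0 clk=1
t5.Δ0 a=1 b=0 clk=1
t5.Δ1 a=1 b=0 clk=0
t6.Δ0 a=1 b=0 clk=0
t6.Δ1 a=1 b=0 clk=1
t6.Δ2 a=1 b=1 clk=1
t6.Δ3 a=0 b=1 clk=1
t7.Δ0 a=0 b=1 clk=1
t7.Δ1 a=0 b=1 clk=0
t8.Δ0 a=0 b=1 clk=0
t8.Δ1 a=0 b=1 clk=1
t8.Δ2 a=0 b=0 clk=1
t8.Δ3 a=1 b=0 clk=1
t9.Δ0 a=1 b=0 clk=1
t9.Δ1 a=1 b=0 clk=0
t10.Δ0 a=1 b=0 clk=0
t10.Δ1 a=1 b=0 clk=1
t10.Δ2 a=1 b=1 clk=1
t10.Δ3 a=0 b=1 clk=1
t11.Δ0 a=0 b=1 clk=1
t11.Δ1 a=0 b=1 clk=0
t12.Δ0 a=0 b=1 clk=0
t12.Δ1 a=0 b=1 clk=1
t12.Δ2 a=0 b=0 clk=1
t12.Δ3 a=1 b=0 clk=1
t13.Δ0 a=1 b=0 clk=1
t13.Δ1 a=1 b=0 clk=0
t14.Δ0 a=1 b=0 clk=0
t14.Δ1 a=1 b=0 clk=1
t14.Δ2 a=1 b=1 clk=1
t14.Δ3 a=0 b=1 clk=1
t15.Δ0 a=0 b=1 clk=1
t15.Δ1 a=0 b=1 clk=0
t16.Δ0 a=0 b=1 clk=0
t16.Δ1 a=0 b=1 clk=1
t16.Δ2 a=0 b=0 clk=1
t16.Δ3 a=1 b=0 clk=1
t17.Δ0 a=1 b=0 clk=1
t17.Δ1 a=1 b=0 clk=0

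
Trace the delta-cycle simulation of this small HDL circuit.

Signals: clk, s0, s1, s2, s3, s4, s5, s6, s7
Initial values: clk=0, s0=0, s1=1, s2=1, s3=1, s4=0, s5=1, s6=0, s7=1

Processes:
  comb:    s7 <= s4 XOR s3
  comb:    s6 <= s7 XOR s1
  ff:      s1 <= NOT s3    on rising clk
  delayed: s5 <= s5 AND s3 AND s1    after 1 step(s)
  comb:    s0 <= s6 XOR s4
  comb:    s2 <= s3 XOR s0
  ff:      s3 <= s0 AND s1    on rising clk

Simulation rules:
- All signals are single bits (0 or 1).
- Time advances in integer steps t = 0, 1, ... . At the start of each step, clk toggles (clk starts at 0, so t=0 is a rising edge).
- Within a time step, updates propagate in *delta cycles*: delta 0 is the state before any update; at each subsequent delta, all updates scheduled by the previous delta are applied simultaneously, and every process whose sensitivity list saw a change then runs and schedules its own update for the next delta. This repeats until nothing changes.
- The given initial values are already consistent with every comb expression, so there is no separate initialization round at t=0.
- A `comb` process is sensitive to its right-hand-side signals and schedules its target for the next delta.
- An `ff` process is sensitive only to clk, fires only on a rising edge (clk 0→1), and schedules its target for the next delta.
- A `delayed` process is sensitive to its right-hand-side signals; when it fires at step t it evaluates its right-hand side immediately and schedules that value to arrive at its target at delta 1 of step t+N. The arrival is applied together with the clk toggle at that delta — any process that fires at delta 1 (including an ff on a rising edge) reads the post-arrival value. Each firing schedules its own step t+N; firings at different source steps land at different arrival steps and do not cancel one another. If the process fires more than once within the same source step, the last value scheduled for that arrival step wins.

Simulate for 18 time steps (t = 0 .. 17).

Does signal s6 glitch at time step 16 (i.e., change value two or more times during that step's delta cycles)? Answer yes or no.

[bits: s0,clk,s4,s7,s3,s1,s5,s6,s2]
t=0: Δ0=000111101 Δ1=010111101 Δ2=010100101 Δ3=010000110 Δ4=110000100 Δ5=010000101 Δ6=010000100 | 6Δ
t=1: Δ0=010000100 Δ1=000000000 | 1Δ
t=2: Δ0=000000000 Δ1=010000000 Δ2=010001000 Δ3=010001010 Δ4=110001010 Δ5=110001011 | 5Δ
t=3: Δ0=110001011 Δ1=100001011 | 1Δ
t=4: Δ0=100001011 Δ1=110001011 Δ2=110011011 Δ3=110111010 Δ4=110111000 Δ5=010111000 Δ6=010111001 | 6Δ
t=5: Δ0=010111001 Δ1=000111001 | 1Δ
t=6: Δ0=000111001 Δ1=010111001 Δ2=010100001 Δ3=010000010 Δ4=110000000 Δ5=010000001 Δ6=010000000 | 6Δ
t=7: Δ0=010000000 Δ1=000000000 | 1Δ
t=8: Δ0=000000000 Δ1=010000000 Δ2=010001000 Δ3=010001010 Δ4=110001010 Δ5=110001011 | 5Δ
t=9: Δ0=110001011 Δ1=100001011 | 1Δ
t=10: Δ0=100001011 Δ1=110001011 Δ2=110011011 Δ3=110111010 Δ4=110111000 Δ5=010111000 Δ6=010111001 | 6Δ
t=11: Δ0=010111001 Δ1=000111001 | 1Δ
t=12: Δ0=000111001 Δ1=010111001 Δ2=010100001 Δ3=010000010 Δ4=110000000 Δ5=010000001 Δ6=010000000 | 6Δ
t=13: Δ0=010000000 Δ1=000000000 | 1Δ
t=14: Δ0=000000000 Δ1=010000000 Δ2=010001000 Δ3=010001010 Δ4=110001010 Δ5=110001011 | 5Δ
t=15: Δ0=110001011 Δ1=100001011 | 1Δ
t=16: Δ0=100001011 Δ1=110001011 Δ2=110011011 Δ3=110111010 Δ4=110111000 Δ5=010111000 Δ6=010111001 | 6Δ
t=17: Δ0=010111001 Δ1=000111001 | 1Δ

no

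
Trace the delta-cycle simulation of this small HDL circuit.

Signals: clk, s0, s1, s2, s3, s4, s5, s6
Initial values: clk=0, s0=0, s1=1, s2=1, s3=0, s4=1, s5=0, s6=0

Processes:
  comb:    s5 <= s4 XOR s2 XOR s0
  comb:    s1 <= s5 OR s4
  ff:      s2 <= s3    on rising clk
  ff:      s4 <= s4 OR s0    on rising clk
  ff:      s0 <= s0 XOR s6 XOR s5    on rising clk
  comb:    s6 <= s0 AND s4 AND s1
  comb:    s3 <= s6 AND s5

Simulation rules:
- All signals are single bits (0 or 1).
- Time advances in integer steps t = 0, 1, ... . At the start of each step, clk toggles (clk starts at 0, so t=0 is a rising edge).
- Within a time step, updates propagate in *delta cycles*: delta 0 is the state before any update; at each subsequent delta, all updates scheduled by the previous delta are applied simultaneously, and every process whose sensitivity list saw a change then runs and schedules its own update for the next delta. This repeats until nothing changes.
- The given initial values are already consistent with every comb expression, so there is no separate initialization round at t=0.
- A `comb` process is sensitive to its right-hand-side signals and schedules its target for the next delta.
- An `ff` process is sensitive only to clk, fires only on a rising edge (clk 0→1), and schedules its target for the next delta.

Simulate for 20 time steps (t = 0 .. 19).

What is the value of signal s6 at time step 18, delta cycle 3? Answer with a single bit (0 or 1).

t0.Δ0 clk=0 s3=0 s4=1 s2=1 s0=0 s6=0 s1=1 s5=0
t0.Δ1 clk=1 s3=0 s4=1 s2=1 s0=0 s6=0 s1=1 s5=0
t0.Δ2 clk=1 s3=0 s4=1 s2=0 s0=0 s6=0 s1=1 s5=0
t0.Δ3 clk=1 s3=0 s4=1 s2=0 s0=0 s6=0 s1=1 s5=1
t1.Δ0 clk=1 s3=0 s4=1 s2=0 s0=0 s6=0 s1=1 s5=1
t1.Δ1 clk=0 s3=0 s4=1 s2=0 s0=0 s6=0 s1=1 s5=1
t2.Δ0 clk=0 s3=0 s4=1 s2=0 s0=0 s6=0 s1=1 s5=1
t2.Δ1 clk=1 s3=0 s4=1 s2=0 s0=0 s6=0 s1=1 s5=1
t2.Δ2 clk=1 s3=0 s4=1 s2=0 s0=1 s6=0 s1=1 s5=1
t2.Δ3 clk=1 s3=0 s4=1 s2=0 s0=1 s6=1 s1=1 s5=0
t3.Δ0 clk=1 s3=0 s4=1 s2=0 s0=1 s6=1 s1=1 s5=0
t3.Δ1 clk=0 s3=0 s4=1 s2=0 s0=1 s6=1 s1=1 s5=0
t4.Δ0 clk=0 s3=0 s4=1 s2=0 s0=1 s6=1 s1=1 s5=0
t4.Δ1 clk=1 s3=0 s4=1 s2=0 s0=1 s6=1 s1=1 s5=0
t4.Δ2 clk=1 s3=0 s4=1 s2=0 s0=0 s6=1 s1=1 s5=0
t4.Δ3 clk=1 s3=0 s4=1 s2=0 s0=0 s6=0 s1=1 s5=1
t5.Δ0 clk=1 s3=0 s4=1 s2=0 s0=0 s6=0 s1=1 s5=1
t5.Δ1 clk=0 s3=0 s4=1 s2=0 s0=0 s6=0 s1=1 s5=1
t6.Δ0 clk=0 s3=0 s4=1 s2=0 s0=0 s6=0 s1=1 s5=1
t6.Δ1 clk=1 s3=0 s4=1 s2=0 s0=0 s6=0 s1=1 s5=1
t6.Δ2 clk=1 s3=0 s4=1 s2=0 s0=1 s6=0 s1=1 s5=1
t6.Δ3 clk=1 s3=0 s4=1 s2=0 s0=1 s6=1 s1=1 s5=0
t7.Δ0 clk=1 s3=0 s4=1 s2=0 s0=1 s6=1 s1=1 s5=0
t7.Δ1 clk=0 s3=0 s4=1 s2=0 s0=1 s6=1 s1=1 s5=0
t8.Δ0 clk=0 s3=0 s4=1 s2=0 s0=1 s6=1 s1=1 s5=0
t8.Δ1 clk=1 s3=0 s4=1 s2=0 s0=1 s6=1 s1=1 s5=0
t8.Δ2 clk=1 s3=0 s4=1 s2=0 s0=0 s6=1 s1=1 s5=0
t8.Δ3 clk=1 s3=0 s4=1 s2=0 s0=0 s6=0 s1=1 s5=1
t9.Δ0 clk=1 s3=0 s4=1 s2=0 s0=0 s6=0 s1=1 s5=1
t9.Δ1 clk=0 s3=0 s4=1 s2=0 s0=0 s6=0 s1=1 s5=1
t10.Δ0 clk=0 s3=0 s4=1 s2=0 s0=0 s6=0 s1=1 s5=1
t10.Δ1 clk=1 s3=0 s4=1 s2=0 s0=0 s6=0 s1=1 s5=1
t10.Δ2 clk=1 s3=0 s4=1 s2=0 s0=1 s6=0 s1=1 s5=1
t10.Δ3 clk=1 s3=0 s4=1 s2=0 s0=1 s6=1 s1=1 s5=0
t11.Δ0 clk=1 s3=0 s4=1 s2=0 s0=1 s6=1 s1=1 s5=0
t11.Δ1 clk=0 s3=0 s4=1 s2=0 s0=1 s6=1 s1=1 s5=0
t12.Δ0 clk=0 s3=0 s4=1 s2=0 s0=1 s6=1 s1=1 s5=0
t12.Δ1 clk=1 s3=0 s4=1 s2=0 s0=1 s6=1 s1=1 s5=0
t12.Δ2 clk=1 s3=0 s4=1 s2=0 s0=0 s6=1 s1=1 s5=0
t12.Δ3 clk=1 s3=0 s4=1 s2=0 s0=0 s6=0 s1=1 s5=1
t13.Δ0 clk=1 s3=0 s4=1 s2=0 s0=0 s6=0 s1=1 s5=1
t13.Δ1 clk=0 s3=0 s4=1 s2=0 s0=0 s6=0 s1=1 s5=1
t14.Δ0 clk=0 s3=0 s4=1 s2=0 s0=0 s6=0 s1=1 s5=1
t14.Δ1 clk=1 s3=0 s4=1 s2=0 s0=0 s6=0 s1=1 s5=1
t14.Δ2 clk=1 s3=0 s4=1 s2=0 s0=1 s6=0 s1=1 s5=1
t14.Δ3 clk=1 s3=0 s4=1 s2=0 s0=1 s6=1 s1=1 s5=0
t15.Δ0 clk=1 s3=0 s4=1 s2=0 s0=1 s6=1 s1=1 s5=0
t15.Δ1 clk=0 s3=0 s4=1 s2=0 s0=1 s6=1 s1=1 s5=0
t16.Δ0 clk=0 s3=0 s4=1 s2=0 s0=1 s6=1 s1=1 s5=0
t16.Δ1 clk=1 s3=0 s4=1 s2=0 s0=1 s6=1 s1=1 s5=0
t16.Δ2 clk=1 s3=0 s4=1 s2=0 s0=0 s6=1 s1=1 s5=0
t16.Δ3 clk=1 s3=0 s4=1 s2=0 s0=0 s6=0 s1=1 s5=1
t17.Δ0 clk=1 s3=0 s4=1 s2=0 s0=0 s6=0 s1=1 s5=1
t17.Δ1 clk=0 s3=0 s4=1 s2=0 s0=0 s6=0 s1=1 s5=1
t18.Δ0 clk=0 s3=0 s4=1 s2=0 s0=0 s6=0 s1=1 s5=1
t18.Δ1 clk=1 s3=0 s4=1 s2=0 s0=0 s6=0 s1=1 s5=1
t18.Δ2 clk=1 s3=0 s4=1 s2=0 s0=1 s6=0 s1=1 s5=1
t18.Δ3 clk=1 s3=0 s4=1 s2=0 s0=1 s6=1 s1=1 s5=0
t19.Δ0 clk=1 s3=0 s4=1 s2=0 s0=1 s6=1 s1=1 s5=0
t19.Δ1 clk=0 s3=0 s4=1 s2=0 s0=1 s6=1 s1=1 s5=0

1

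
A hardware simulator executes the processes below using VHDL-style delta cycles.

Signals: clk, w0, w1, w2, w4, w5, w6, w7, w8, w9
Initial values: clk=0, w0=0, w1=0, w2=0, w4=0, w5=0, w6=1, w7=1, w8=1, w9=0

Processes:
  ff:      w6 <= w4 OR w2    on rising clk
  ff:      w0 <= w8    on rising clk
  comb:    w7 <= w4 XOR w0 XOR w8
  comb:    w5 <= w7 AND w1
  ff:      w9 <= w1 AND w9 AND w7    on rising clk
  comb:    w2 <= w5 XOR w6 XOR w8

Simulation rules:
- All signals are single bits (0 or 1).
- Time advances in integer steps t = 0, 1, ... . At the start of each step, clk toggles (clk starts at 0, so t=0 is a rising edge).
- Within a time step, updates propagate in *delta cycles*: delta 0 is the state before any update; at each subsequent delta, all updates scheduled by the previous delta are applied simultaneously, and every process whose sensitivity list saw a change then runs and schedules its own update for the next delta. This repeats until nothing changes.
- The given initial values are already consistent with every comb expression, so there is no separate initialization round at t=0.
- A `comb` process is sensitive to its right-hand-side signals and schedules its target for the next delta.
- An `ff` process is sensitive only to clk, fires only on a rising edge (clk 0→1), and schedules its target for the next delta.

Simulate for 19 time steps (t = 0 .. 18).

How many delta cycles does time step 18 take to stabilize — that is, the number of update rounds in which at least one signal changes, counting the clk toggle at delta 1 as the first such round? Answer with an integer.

3

[bits: w2,w0,w7,w8,w9,w6,clk,w1,w4,w5]
t=0: Δ0=0011010000 Δ1=0011011000 Δ2=0111001000 Δ3=1101001000 | 3Δ
t=1: Δ0=1101001000 Δ1=1101000000 | 1Δ
t=2: Δ0=1101000000 Δ1=1101001000 Δ2=1101011000 Δ3=0101011000 | 3Δ
t=3: Δ0=0101011000 Δ1=0101010000 | 1Δ
t=4: Δ0=0101010000 Δ1=0101011000 Δ2=0101001000 Δ3=1101001000 | 3Δ
t=5: Δ0=1101001000 Δ1=1101000000 | 1Δ
t=6: Δ0=1101000000 Δ1=1101001000 Δ2=1101011000 Δ3=0101011000 | 3Δ
t=7: Δ0=0101011000 Δ1=0101010000 | 1Δ
t=8: Δ0=0101010000 Δ1=0101011000 Δ2=0101001000 Δ3=1101001000 | 3Δ
t=9: Δ0=1101001000 Δ1=1101000000 | 1Δ
t=10: Δ0=1101000000 Δ1=1101001000 Δ2=1101011000 Δ3=0101011000 | 3Δ
t=11: Δ0=0101011000 Δ1=0101010000 | 1Δ
t=12: Δ0=0101010000 Δ1=0101011000 Δ2=0101001000 Δ3=1101001000 | 3Δ
t=13: Δ0=1101001000 Δ1=1101000000 | 1Δ
t=14: Δ0=1101000000 Δ1=1101001000 Δ2=1101011000 Δ3=0101011000 | 3Δ
t=15: Δ0=0101011000 Δ1=0101010000 | 1Δ
t=16: Δ0=0101010000 Δ1=0101011000 Δ2=0101001000 Δ3=1101001000 | 3Δ
t=17: Δ0=1101001000 Δ1=1101000000 | 1Δ
t=18: Δ0=1101000000 Δ1=1101001000 Δ2=1101011000 Δ3=0101011000 | 3Δ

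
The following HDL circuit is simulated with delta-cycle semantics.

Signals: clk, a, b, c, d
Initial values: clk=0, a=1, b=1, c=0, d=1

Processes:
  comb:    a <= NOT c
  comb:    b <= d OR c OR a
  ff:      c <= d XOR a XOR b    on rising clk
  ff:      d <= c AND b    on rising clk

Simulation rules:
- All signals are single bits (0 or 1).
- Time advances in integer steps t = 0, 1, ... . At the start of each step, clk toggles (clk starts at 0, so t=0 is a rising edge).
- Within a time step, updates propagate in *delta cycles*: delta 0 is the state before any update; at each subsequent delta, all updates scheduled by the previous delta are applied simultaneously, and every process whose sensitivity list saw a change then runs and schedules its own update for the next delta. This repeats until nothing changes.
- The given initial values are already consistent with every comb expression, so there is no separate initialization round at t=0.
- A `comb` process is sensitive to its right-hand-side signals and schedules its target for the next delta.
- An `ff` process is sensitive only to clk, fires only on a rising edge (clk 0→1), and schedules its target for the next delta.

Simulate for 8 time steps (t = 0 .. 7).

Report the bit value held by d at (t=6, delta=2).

0

t0.Δ0 clk=0 b=1 d=1 c=0 a=1
t0.Δ1 clk=1 b=1 d=1 c=0 a=1
t0.Δ2 clk=1 b=1 d=0 c=1 a=1
t0.Δ3 clk=1 b=1 d=0 c=1 a=0
t1.Δ0 clk=1 b=1 d=0 c=1 a=0
t1.Δ1 clk=0 b=1 d=0 c=1 a=0
t2.Δ0 clk=0 b=1 d=0 c=1 a=0
t2.Δ1 clk=1 b=1 d=0 c=1 a=0
t2.Δ2 clk=1 b=1 d=1 c=1 a=0
t3.Δ0 clk=1 b=1 d=1 c=1 a=0
t3.Δ1 clk=0 b=1 d=1 c=1 a=0
t4.Δ0 clk=0 b=1 d=1 c=1 a=0
t4.Δ1 clk=1 b=1 d=1 c=1 a=0
t4.Δ2 clk=1 b=1 d=1 c=0 a=0
t4.Δ3 clk=1 b=1 d=1 c=0 a=1
t5.Δ0 clk=1 b=1 d=1 c=0 a=1
t5.Δ1 clk=0 b=1 d=1 c=0 a=1
t6.Δ0 clk=0 b=1 d=1 c=0 a=1
t6.Δ1 clk=1 b=1 d=1 c=0 a=1
t6.Δ2 clk=1 b=1 d=0 c=1 a=1
t6.Δ3 clk=1 b=1 d=0 c=1 a=0
t7.Δ0 clk=1 b=1 d=0 c=1 a=0
t7.Δ1 clk=0 b=1 d=0 c=1 a=0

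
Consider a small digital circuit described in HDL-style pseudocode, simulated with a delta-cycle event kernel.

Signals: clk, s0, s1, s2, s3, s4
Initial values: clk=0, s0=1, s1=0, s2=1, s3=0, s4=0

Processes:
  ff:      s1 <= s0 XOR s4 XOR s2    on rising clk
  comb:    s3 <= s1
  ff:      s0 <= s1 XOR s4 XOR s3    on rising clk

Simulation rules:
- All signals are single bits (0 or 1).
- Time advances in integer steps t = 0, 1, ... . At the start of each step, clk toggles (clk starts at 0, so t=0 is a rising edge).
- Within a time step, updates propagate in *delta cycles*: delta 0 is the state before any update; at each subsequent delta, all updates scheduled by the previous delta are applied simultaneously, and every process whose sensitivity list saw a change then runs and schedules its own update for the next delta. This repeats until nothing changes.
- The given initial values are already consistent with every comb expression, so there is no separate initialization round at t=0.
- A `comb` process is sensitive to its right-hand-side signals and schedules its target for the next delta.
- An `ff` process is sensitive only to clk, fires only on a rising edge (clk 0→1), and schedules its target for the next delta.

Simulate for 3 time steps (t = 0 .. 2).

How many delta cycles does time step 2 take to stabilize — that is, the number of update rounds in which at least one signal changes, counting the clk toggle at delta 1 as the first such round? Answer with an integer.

3

t0.Δ0 s0=1 s2=1 s3=0 s1=0 s4=0 clk=0
t0.Δ1 s0=1 s2=1 s3=0 s1=0 s4=0 clk=1
t0.Δ2 s0=0 s2=1 s3=0 s1=0 s4=0 clk=1
t1.Δ0 s0=0 s2=1 s3=0 s1=0 s4=0 clk=1
t1.Δ1 s0=0 s2=1 s3=0 s1=0 s4=0 clk=0
t2.Δ0 s0=0 s2=1 s3=0 s1=0 s4=0 clk=0
t2.Δ1 s0=0 s2=1 s3=0 s1=0 s4=0 clk=1
t2.Δ2 s0=0 s2=1 s3=0 s1=1 s4=0 clk=1
t2.Δ3 s0=0 s2=1 s3=1 s1=1 s4=0 clk=1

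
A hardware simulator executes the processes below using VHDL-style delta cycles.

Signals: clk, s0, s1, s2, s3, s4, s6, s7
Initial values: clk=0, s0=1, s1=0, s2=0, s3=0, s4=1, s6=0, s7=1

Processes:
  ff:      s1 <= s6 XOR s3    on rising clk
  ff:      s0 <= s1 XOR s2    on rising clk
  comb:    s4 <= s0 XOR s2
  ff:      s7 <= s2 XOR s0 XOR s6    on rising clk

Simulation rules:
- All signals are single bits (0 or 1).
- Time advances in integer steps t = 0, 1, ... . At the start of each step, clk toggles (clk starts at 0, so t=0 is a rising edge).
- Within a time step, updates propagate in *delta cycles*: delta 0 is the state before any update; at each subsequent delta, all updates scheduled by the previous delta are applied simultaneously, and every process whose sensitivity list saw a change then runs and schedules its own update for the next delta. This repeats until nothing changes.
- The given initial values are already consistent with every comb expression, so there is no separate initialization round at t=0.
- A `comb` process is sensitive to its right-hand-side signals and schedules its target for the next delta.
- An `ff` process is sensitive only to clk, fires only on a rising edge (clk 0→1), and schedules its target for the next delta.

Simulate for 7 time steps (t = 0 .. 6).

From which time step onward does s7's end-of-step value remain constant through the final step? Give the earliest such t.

[bits: s3,s0,s1,s6,clk,s4,s7,s2]
t=0: Δ0=01000110 Δ1=01001110 Δ2=00001110 Δ3=00001010 | 3Δ
t=1: Δ0=00001010 Δ1=00000010 | 1Δ
t=2: Δ0=00000010 Δ1=00001010 Δ2=00001000 | 2Δ
t=3: Δ0=00001000 Δ1=00000000 | 1Δ
t=4: Δ0=00000000 Δ1=00001000 | 1Δ
t=5: Δ0=00001000 Δ1=00000000 | 1Δ
t=6: Δ0=00000000 Δ1=00001000 | 1Δ

2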